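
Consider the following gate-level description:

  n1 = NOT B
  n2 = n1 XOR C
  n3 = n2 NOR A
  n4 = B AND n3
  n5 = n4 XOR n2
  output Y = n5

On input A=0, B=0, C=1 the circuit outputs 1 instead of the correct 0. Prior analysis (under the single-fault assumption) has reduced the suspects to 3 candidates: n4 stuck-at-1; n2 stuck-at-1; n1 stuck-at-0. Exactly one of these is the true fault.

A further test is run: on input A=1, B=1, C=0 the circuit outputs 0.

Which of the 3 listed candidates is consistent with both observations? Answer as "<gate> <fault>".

n1 stuck-at-0

Evaluate each candidate on input A=1, B=1, C=0:
  n4 stuck-at-1: n1=0, n2=0, n3=0, n4=1 [stuck-at-1], n5=1 → 1 — eliminated
  n2 stuck-at-1: n1=0, n2=1 [stuck-at-1], n3=0, n4=0, n5=1 → 1 — eliminated
  n1 stuck-at-0: n1=0 [stuck-at-0], n2=0, n3=0, n4=0, n5=0 → 0 — matches
Only n1 stuck-at-0 reproduces the observed 0.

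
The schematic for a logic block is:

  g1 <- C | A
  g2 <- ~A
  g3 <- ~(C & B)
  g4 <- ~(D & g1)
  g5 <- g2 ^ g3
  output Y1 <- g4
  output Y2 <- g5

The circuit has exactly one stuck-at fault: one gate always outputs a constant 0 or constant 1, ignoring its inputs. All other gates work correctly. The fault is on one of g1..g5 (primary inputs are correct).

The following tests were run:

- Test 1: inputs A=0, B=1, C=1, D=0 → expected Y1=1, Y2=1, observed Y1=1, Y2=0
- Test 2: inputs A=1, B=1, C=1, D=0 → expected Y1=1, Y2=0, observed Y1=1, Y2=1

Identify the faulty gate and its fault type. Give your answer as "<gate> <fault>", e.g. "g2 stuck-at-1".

g3 stuck-at-1

Fault-free values for test 1 (A=0, B=1, C=1, D=0): g1=1, g2=1, g3=0, g4=1, g5=1, giving Y1=1, Y2=1. Observed Y1=1, Y2=0.
Test 1: faults giving observed Y1=1, Y2=0 are {g2 stuck-at-0, g3 stuck-at-1, g5 stuck-at-0}.
Test 2 (A=1, B=1, C=1, D=0): fault-free g1=1, g2=0, g3=0, g4=1, g5=0 → Y1=1, Y2=0; observed Y1=1, Y2=1. Eliminates g2 stuck-at-0, g5 stuck-at-0.
Only g3 stuck-at-1 is consistent with every test.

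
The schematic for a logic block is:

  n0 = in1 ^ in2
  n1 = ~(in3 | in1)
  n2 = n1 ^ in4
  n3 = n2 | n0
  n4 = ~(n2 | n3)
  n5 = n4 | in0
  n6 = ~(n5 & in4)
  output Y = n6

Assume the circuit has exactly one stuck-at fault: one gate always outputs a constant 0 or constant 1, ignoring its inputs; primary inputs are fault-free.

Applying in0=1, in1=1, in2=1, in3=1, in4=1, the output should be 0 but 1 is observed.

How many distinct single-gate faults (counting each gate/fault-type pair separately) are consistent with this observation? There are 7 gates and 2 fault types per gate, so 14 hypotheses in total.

Fault-free: n0=0, n1=0, n2=1, n3=1, n4=0, n5=1, n6=0 → 0. Observed 1.
  n0 stuck-at-0: output 0 ✗
  n0 stuck-at-1: output 0 ✗
  n1 stuck-at-0: output 0 ✗
  n1 stuck-at-1: output 0 ✗
  n2 stuck-at-0: output 0 ✗
  n2 stuck-at-1: output 0 ✗
  n3 stuck-at-0: output 0 ✗
  n3 stuck-at-1: output 0 ✗
  n4 stuck-at-0: output 0 ✗
  n4 stuck-at-1: output 0 ✗
  n5 stuck-at-0: output 1 ✓
  n5 stuck-at-1: output 0 ✗
  n6 stuck-at-0: output 0 ✗
  n6 stuck-at-1: output 1 ✓
Consistent faults: {n5 stuck-at-0, n6 stuck-at-1} — 2 in all.

2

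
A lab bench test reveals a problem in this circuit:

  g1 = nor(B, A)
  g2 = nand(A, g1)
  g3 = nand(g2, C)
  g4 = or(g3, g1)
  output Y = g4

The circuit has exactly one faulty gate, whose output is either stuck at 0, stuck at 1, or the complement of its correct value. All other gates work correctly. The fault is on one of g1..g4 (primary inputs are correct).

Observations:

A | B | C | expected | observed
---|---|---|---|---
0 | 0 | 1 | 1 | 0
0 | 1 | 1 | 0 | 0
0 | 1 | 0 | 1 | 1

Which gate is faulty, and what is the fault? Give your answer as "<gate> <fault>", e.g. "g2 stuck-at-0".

Fault-free values for test 1 (A=0, B=0, C=1): g1=1, g2=1, g3=0, g4=1, giving Y=1. Observed 0.
Test 1: faults giving observed 0 are {g1 stuck-at-0, g1 inverted output, g4 stuck-at-0, g4 inverted output}.
Test 2 (A=0, B=1, C=1): fault-free g1=0, g2=1, g3=0, g4=0 → 0; observed 0. Eliminates g1 inverted output, g4 inverted output.
Test 3 (A=0, B=1, C=0): fault-free g1=0, g2=1, g3=1, g4=1 → 1; observed 1. Eliminates g4 stuck-at-0.
Only g1 stuck-at-0 is consistent with every test.

g1 stuck-at-0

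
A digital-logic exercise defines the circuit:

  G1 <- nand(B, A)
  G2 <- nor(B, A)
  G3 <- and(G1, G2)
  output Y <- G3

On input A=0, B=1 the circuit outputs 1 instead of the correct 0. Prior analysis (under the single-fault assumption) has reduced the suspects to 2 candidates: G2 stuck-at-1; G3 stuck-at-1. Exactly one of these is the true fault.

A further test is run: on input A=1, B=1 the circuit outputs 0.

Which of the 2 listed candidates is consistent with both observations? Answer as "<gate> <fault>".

Evaluate each candidate on input A=1, B=1:
  G2 stuck-at-1: G1=0, G2=1 [stuck-at-1], G3=0 → 0 — matches
  G3 stuck-at-1: G1=0, G2=0, G3=1 [stuck-at-1] → 1 — eliminated
Only G2 stuck-at-1 reproduces the observed 0.

G2 stuck-at-1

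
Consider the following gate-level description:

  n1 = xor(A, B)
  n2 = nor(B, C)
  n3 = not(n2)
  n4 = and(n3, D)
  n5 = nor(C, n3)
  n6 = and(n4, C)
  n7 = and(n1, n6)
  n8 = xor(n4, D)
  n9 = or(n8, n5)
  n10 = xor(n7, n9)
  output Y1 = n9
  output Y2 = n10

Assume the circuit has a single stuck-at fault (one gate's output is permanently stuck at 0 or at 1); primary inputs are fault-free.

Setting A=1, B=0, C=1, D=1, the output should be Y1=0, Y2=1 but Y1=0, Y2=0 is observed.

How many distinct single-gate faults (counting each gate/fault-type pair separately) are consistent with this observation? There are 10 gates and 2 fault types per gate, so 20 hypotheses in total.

4

Fault-free: n1=1, n2=0, n3=1, n4=1, n5=0, n6=1, n7=1, n8=0, n9=0, n10=1 → Y1=0, Y2=1. Observed Y1=0, Y2=0.
  n1: stuck-at-0 ✓; others ✗
  n2: none of the 2 fault types match ✗
  n3: none of the 2 fault types match ✗
  n4: none of the 2 fault types match ✗
  n5: none of the 2 fault types match ✗
  n6: stuck-at-0 ✓; others ✗
  n7: stuck-at-0 ✓; others ✗
  n8: none of the 2 fault types match ✗
  n9: none of the 2 fault types match ✗
  n10: stuck-at-0 ✓; others ✗
Consistent faults: {n1 stuck-at-0, n6 stuck-at-0, n7 stuck-at-0, n10 stuck-at-0} — 4 in all.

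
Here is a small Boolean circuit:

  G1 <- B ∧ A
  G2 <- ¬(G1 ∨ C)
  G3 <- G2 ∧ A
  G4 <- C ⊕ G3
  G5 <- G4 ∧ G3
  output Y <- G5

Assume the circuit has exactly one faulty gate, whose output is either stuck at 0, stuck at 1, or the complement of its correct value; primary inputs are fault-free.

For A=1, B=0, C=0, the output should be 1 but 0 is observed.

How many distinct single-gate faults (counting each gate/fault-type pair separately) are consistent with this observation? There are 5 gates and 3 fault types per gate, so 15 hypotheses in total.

Fault-free: G1=0, G2=1, G3=1, G4=1, G5=1 → 1. Observed 0.
  G1: stuck-at-1, inverted output ✓; others ✗
  G2: stuck-at-0, inverted output ✓; others ✗
  G3: stuck-at-0, inverted output ✓; others ✗
  G4: stuck-at-0, inverted output ✓; others ✗
  G5: stuck-at-0, inverted output ✓; others ✗
Consistent faults: {G1 stuck-at-1, G1 inverted output, G2 stuck-at-0, G2 inverted output, G3 stuck-at-0, G3 inverted output, G4 stuck-at-0, G4 inverted output, G5 stuck-at-0, G5 inverted output} — 10 in all.

10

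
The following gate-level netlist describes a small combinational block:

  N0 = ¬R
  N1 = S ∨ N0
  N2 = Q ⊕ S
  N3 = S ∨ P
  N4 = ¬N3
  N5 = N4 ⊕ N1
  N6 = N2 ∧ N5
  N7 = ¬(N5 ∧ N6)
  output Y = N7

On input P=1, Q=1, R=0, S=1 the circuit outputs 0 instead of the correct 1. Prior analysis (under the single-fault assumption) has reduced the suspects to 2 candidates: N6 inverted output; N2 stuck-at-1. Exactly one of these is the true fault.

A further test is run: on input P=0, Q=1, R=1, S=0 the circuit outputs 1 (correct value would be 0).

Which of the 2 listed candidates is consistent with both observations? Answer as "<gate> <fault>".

N6 inverted output

Evaluate each candidate on input P=0, Q=1, R=1, S=0:
  N6 inverted output: N0=0, N1=0, N2=1, N3=0, N4=1, N5=1, N6=0 [inverted output], N7=1 → 1 — matches
  N2 stuck-at-1: N0=0, N1=0, N2=1 [stuck-at-1], N3=0, N4=1, N5=1, N6=1, N7=0 → 0 — eliminated
Only N6 inverted output reproduces the observed 1.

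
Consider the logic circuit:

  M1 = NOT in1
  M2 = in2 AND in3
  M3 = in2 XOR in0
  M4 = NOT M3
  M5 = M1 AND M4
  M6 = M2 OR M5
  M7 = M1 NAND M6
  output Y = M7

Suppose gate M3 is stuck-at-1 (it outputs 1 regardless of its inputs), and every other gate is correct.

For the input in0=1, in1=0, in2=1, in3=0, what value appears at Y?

Propagate with M3 forced: M1=1, M2=0, M3=1 [stuck-at-1], M4=0, M5=0, M6=0, M7=1.
So Y = 1. (Without the fault it would be 0.)

1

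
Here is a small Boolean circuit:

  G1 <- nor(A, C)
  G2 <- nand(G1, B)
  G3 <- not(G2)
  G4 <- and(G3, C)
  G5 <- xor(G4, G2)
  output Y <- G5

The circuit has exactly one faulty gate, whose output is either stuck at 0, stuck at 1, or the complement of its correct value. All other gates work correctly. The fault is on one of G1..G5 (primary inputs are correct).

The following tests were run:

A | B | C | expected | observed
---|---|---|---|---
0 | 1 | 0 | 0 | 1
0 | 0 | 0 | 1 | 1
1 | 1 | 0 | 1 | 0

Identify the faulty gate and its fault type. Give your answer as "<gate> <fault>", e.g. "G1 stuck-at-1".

Fault-free values for test 1 (A=0, B=1, C=0): G1=1, G2=0, G3=1, G4=0, G5=0, giving Y=0. Observed 1.
Test 1: faults giving observed 1 are {G1 stuck-at-0, G1 inverted output, G2 stuck-at-1, G2 inverted output, G4 stuck-at-1, G4 inverted output, G5 stuck-at-1, G5 inverted output}.
Test 2 (A=0, B=0, C=0): fault-free G1=1, G2=1, G3=0, G4=0, G5=1 → 1; observed 1. Eliminates G2 inverted output, G4 stuck-at-1, G4 inverted output, G5 inverted output.
Test 3 (A=1, B=1, C=0): fault-free G1=0, G2=1, G3=0, G4=0, G5=1 → 1; observed 0. Eliminates G1 stuck-at-0, G2 stuck-at-1, G5 stuck-at-1.
Only G1 inverted output is consistent with every test.

G1 inverted output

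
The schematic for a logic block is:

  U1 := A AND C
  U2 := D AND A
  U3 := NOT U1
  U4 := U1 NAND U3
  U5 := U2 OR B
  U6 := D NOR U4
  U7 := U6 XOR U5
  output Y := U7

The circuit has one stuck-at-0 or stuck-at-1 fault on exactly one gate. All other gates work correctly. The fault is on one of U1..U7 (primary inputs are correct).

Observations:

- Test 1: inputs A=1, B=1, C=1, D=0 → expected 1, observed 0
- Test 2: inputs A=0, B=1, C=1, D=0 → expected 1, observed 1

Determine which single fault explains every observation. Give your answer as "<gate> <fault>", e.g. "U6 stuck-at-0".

Fault-free values for test 1 (A=1, B=1, C=1, D=0): U1=1, U2=0, U3=0, U4=1, U5=1, U6=0, U7=1, giving Y=1. Observed 0.
Test 1: faults giving observed 0 are {U3 stuck-at-1, U4 stuck-at-0, U5 stuck-at-0, U6 stuck-at-1, U7 stuck-at-0}.
Test 2 (A=0, B=1, C=1, D=0): fault-free U1=0, U2=0, U3=1, U4=1, U5=1, U6=0, U7=1 → 1; observed 1. Eliminates U4 stuck-at-0, U5 stuck-at-0, U6 stuck-at-1, U7 stuck-at-0.
Only U3 stuck-at-1 is consistent with every test.

U3 stuck-at-1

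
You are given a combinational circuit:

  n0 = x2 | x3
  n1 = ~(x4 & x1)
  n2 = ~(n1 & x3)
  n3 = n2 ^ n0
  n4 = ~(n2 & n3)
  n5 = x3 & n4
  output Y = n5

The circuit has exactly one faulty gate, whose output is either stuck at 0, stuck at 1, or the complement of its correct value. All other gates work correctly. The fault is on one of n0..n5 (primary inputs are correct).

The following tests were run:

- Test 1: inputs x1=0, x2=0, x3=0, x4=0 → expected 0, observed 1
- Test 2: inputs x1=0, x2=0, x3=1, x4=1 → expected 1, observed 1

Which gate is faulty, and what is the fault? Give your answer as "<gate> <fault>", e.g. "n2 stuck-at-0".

Fault-free values for test 1 (x1=0, x2=0, x3=0, x4=0): n0=0, n1=1, n2=1, n3=1, n4=0, n5=0, giving Y=0. Observed 1.
Test 1: faults giving observed 1 are {n5 stuck-at-1, n5 inverted output}.
Test 2 (x1=0, x2=0, x3=1, x4=1): fault-free n0=1, n1=1, n2=0, n3=1, n4=1, n5=1 → 1; observed 1. Eliminates n5 inverted output.
Only n5 stuck-at-1 is consistent with every test.

n5 stuck-at-1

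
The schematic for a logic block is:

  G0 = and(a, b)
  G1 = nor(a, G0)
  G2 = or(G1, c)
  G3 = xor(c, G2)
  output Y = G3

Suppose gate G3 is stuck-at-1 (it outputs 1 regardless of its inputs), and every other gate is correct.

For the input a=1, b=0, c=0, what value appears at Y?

Propagate with G3 forced: G0=0, G1=0, G2=0, G3=1 [stuck-at-1].
So Y = 1. (Without the fault it would be 0.)

1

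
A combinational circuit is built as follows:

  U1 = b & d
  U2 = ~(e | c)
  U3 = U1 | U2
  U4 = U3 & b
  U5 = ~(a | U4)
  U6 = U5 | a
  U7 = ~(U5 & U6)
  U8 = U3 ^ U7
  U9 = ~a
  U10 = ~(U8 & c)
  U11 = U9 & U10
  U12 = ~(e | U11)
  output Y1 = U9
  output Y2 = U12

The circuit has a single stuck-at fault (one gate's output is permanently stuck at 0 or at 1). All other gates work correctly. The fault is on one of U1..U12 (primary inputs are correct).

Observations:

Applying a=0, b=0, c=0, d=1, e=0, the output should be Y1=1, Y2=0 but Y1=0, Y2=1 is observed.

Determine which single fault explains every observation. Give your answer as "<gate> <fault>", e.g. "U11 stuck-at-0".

U9 stuck-at-0

Fault-free values for test 1 (a=0, b=0, c=0, d=1, e=0): U1=0, U2=1, U3=1, U4=0, U5=1, U6=1, U7=0, U8=1, U9=1, U10=1, U11=1, U12=0, giving Y1=1, Y2=0. Observed Y1=0, Y2=1.
Test 1: faults giving observed Y1=0, Y2=1 are {U9 stuck-at-0}.
Only U9 stuck-at-0 is consistent with every test.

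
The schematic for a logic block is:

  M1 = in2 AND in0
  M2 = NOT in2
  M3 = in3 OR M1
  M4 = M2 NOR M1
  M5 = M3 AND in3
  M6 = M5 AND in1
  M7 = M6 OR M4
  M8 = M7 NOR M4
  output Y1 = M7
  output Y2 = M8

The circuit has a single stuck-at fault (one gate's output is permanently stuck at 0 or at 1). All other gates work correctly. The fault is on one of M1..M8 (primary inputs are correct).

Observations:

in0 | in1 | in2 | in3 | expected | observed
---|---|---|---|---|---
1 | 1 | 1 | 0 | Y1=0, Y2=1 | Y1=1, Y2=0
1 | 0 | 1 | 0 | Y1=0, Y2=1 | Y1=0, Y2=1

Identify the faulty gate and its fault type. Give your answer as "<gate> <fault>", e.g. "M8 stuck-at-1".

M5 stuck-at-1

Fault-free values for test 1 (in0=1, in1=1, in2=1, in3=0): M1=1, M2=0, M3=1, M4=0, M5=0, M6=0, M7=0, M8=1, giving Y1=0, Y2=1. Observed Y1=1, Y2=0.
Test 1: faults giving observed Y1=1, Y2=0 are {M1 stuck-at-0, M4 stuck-at-1, M5 stuck-at-1, M6 stuck-at-1, M7 stuck-at-1}.
Test 2 (in0=1, in1=0, in2=1, in3=0): fault-free M1=1, M2=0, M3=1, M4=0, M5=0, M6=0, M7=0, M8=1 → Y1=0, Y2=1; observed Y1=0, Y2=1. Eliminates M1 stuck-at-0, M4 stuck-at-1, M6 stuck-at-1, M7 stuck-at-1.
Only M5 stuck-at-1 is consistent with every test.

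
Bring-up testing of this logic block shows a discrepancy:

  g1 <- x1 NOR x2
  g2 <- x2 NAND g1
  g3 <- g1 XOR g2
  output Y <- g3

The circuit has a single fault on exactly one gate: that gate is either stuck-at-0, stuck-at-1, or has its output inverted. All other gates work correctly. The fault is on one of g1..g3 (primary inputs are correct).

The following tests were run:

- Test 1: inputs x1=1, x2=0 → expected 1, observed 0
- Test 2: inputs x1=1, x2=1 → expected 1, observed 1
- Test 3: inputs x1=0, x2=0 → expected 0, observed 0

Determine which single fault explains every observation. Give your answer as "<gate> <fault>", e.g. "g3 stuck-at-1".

g1 stuck-at-1

Fault-free values for test 1 (x1=1, x2=0): g1=0, g2=1, g3=1, giving Y=1. Observed 0.
Test 1: faults giving observed 0 are {g1 stuck-at-1, g1 inverted output, g2 stuck-at-0, g2 inverted output, g3 stuck-at-0, g3 inverted output}.
Test 2 (x1=1, x2=1): fault-free g1=0, g2=1, g3=1 → 1; observed 1. Eliminates g2 stuck-at-0, g2 inverted output, g3 stuck-at-0, g3 inverted output.
Test 3 (x1=0, x2=0): fault-free g1=1, g2=1, g3=0 → 0; observed 0. Eliminates g1 inverted output.
Only g1 stuck-at-1 is consistent with every test.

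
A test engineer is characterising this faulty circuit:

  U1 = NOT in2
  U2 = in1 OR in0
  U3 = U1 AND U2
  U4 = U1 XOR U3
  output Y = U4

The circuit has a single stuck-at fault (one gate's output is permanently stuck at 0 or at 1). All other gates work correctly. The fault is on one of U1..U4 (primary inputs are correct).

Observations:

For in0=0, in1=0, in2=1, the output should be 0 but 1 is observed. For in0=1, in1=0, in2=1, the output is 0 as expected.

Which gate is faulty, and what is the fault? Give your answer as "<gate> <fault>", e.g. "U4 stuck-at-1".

U1 stuck-at-1

Fault-free values for test 1 (in0=0, in1=0, in2=1): U1=0, U2=0, U3=0, U4=0, giving Y=0. Observed 1.
Test 1: faults giving observed 1 are {U1 stuck-at-1, U3 stuck-at-1, U4 stuck-at-1}.
Test 2 (in0=1, in1=0, in2=1): fault-free U1=0, U2=1, U3=0, U4=0 → 0; observed 0. Eliminates U3 stuck-at-1, U4 stuck-at-1.
Only U1 stuck-at-1 is consistent with every test.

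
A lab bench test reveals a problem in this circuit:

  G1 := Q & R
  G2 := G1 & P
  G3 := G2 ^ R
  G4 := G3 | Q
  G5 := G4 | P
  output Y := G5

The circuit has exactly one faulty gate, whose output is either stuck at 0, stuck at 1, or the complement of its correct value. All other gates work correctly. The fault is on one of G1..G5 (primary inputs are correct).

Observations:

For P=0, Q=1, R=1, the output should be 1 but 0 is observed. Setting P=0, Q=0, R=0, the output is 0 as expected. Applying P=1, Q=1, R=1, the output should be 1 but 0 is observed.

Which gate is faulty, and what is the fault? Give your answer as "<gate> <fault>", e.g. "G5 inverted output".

G5 stuck-at-0

Fault-free values for test 1 (P=0, Q=1, R=1): G1=1, G2=0, G3=1, G4=1, G5=1, giving Y=1. Observed 0.
Test 1: faults giving observed 0 are {G4 stuck-at-0, G4 inverted output, G5 stuck-at-0, G5 inverted output}.
Test 2 (P=0, Q=0, R=0): fault-free G1=0, G2=0, G3=0, G4=0, G5=0 → 0; observed 0. Eliminates G4 inverted output, G5 inverted output.
Test 3 (P=1, Q=1, R=1): fault-free G1=1, G2=1, G3=0, G4=1, G5=1 → 1; observed 0. Eliminates G4 stuck-at-0.
Only G5 stuck-at-0 is consistent with every test.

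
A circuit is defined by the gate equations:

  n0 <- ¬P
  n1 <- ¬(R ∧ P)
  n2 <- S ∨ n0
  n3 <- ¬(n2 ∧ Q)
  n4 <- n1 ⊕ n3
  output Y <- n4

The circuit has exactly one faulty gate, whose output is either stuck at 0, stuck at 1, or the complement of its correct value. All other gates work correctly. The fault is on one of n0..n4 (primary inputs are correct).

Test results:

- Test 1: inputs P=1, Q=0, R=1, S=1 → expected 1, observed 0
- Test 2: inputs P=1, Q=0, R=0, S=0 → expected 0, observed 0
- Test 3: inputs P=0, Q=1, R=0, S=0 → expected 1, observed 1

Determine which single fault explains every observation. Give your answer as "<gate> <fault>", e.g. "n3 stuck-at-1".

Fault-free values for test 1 (P=1, Q=0, R=1, S=1): n0=0, n1=0, n2=1, n3=1, n4=1, giving Y=1. Observed 0.
Test 1: faults giving observed 0 are {n1 stuck-at-1, n1 inverted output, n3 stuck-at-0, n3 inverted output, n4 stuck-at-0, n4 inverted output}.
Test 2 (P=1, Q=0, R=0, S=0): fault-free n0=0, n1=1, n2=0, n3=1, n4=0 → 0; observed 0. Eliminates n1 inverted output, n3 stuck-at-0, n3 inverted output, n4 inverted output.
Test 3 (P=0, Q=1, R=0, S=0): fault-free n0=1, n1=1, n2=1, n3=0, n4=1 → 1; observed 1. Eliminates n4 stuck-at-0.
Only n1 stuck-at-1 is consistent with every test.

n1 stuck-at-1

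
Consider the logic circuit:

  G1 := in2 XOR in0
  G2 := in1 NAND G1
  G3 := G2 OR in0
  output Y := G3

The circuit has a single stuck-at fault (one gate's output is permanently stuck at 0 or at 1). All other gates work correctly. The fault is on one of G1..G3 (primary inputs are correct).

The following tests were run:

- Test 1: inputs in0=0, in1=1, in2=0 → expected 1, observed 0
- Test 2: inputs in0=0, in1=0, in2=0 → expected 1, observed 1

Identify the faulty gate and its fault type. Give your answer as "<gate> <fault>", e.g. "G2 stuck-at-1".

G1 stuck-at-1

Fault-free values for test 1 (in0=0, in1=1, in2=0): G1=0, G2=1, G3=1, giving Y=1. Observed 0.
Test 1: faults giving observed 0 are {G1 stuck-at-1, G2 stuck-at-0, G3 stuck-at-0}.
Test 2 (in0=0, in1=0, in2=0): fault-free G1=0, G2=1, G3=1 → 1; observed 1. Eliminates G2 stuck-at-0, G3 stuck-at-0.
Only G1 stuck-at-1 is consistent with every test.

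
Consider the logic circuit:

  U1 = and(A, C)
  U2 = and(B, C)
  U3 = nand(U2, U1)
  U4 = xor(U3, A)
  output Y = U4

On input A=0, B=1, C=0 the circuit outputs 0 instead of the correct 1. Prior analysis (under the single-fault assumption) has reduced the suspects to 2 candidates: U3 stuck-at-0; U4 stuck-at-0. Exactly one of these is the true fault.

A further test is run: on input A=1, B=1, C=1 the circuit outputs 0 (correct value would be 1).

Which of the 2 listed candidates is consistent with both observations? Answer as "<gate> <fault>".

U4 stuck-at-0

Evaluate each candidate on input A=1, B=1, C=1:
  U3 stuck-at-0: U1=1, U2=1, U3=0 [stuck-at-0], U4=1 → 1 — eliminated
  U4 stuck-at-0: U1=1, U2=1, U3=0, U4=0 [stuck-at-0] → 0 — matches
Only U4 stuck-at-0 reproduces the observed 0.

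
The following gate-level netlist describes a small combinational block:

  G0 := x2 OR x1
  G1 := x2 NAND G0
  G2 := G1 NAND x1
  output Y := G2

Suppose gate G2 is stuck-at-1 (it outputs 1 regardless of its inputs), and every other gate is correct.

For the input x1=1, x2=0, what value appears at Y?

1

Propagate with G2 forced: G0=1, G1=1, G2=1 [stuck-at-1].
So Y = 1. (Without the fault it would be 0.)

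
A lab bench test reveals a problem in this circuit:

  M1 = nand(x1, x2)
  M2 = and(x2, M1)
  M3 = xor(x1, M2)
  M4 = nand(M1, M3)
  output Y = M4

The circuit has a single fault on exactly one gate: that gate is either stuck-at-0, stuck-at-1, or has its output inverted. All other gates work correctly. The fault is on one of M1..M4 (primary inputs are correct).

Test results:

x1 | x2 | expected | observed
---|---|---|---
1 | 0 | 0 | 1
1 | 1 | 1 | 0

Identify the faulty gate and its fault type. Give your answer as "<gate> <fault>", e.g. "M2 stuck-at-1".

M4 inverted output

Fault-free values for test 1 (x1=1, x2=0): M1=1, M2=0, M3=1, M4=0, giving Y=0. Observed 1.
Test 1: faults giving observed 1 are {M1 stuck-at-0, M1 inverted output, M2 stuck-at-1, M2 inverted output, M3 stuck-at-0, M3 inverted output, M4 stuck-at-1, M4 inverted output}.
Test 2 (x1=1, x2=1): fault-free M1=0, M2=0, M3=1, M4=1 → 1; observed 0. Eliminates M1 stuck-at-0, M1 inverted output, M2 stuck-at-1, M2 inverted output, M3 stuck-at-0, M3 inverted output, M4 stuck-at-1.
Only M4 inverted output is consistent with every test.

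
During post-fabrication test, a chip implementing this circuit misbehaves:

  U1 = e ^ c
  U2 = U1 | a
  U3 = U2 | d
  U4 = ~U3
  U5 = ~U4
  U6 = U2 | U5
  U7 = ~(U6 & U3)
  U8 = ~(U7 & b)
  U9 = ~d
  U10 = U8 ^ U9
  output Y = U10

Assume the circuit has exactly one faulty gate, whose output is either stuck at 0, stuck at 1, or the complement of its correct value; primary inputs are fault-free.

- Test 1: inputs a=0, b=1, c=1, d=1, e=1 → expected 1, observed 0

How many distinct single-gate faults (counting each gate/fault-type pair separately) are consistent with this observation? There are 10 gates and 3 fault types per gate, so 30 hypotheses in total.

Fault-free: U1=0, U2=0, U3=1, U4=0, U5=1, U6=1, U7=0, U8=1, U9=0, U10=1 → 1. Observed 0.
  U1: none of the 3 fault types match ✗
  U2: none of the 3 fault types match ✗
  U3: stuck-at-0, inverted output ✓; others ✗
  U4: stuck-at-1, inverted output ✓; others ✗
  U5: stuck-at-0, inverted output ✓; others ✗
  U6: stuck-at-0, inverted output ✓; others ✗
  U7: stuck-at-1, inverted output ✓; others ✗
  U8: stuck-at-0, inverted output ✓; others ✗
  U9: stuck-at-1, inverted output ✓; others ✗
  U10: stuck-at-0, inverted output ✓; others ✗
Consistent faults: {U3 stuck-at-0, U3 inverted output, U4 stuck-at-1, U4 inverted output, U5 stuck-at-0, U5 inverted output, U6 stuck-at-0, U6 inverted output, U7 stuck-at-1, U7 inverted output, U8 stuck-at-0, U8 inverted output, U9 stuck-at-1, U9 inverted output, U10 stuck-at-0, U10 inverted output} — 16 in all.

16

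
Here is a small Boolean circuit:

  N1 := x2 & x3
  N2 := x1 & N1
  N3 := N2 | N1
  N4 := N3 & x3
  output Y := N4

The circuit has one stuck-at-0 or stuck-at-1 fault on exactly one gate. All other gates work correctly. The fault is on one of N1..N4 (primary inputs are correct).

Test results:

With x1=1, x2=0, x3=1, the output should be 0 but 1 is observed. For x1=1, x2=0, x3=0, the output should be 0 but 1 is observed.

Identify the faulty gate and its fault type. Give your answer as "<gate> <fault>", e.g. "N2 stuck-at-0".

N4 stuck-at-1

Fault-free values for test 1 (x1=1, x2=0, x3=1): N1=0, N2=0, N3=0, N4=0, giving Y=0. Observed 1.
Test 1: faults giving observed 1 are {N1 stuck-at-1, N2 stuck-at-1, N3 stuck-at-1, N4 stuck-at-1}.
Test 2 (x1=1, x2=0, x3=0): fault-free N1=0, N2=0, N3=0, N4=0 → 0; observed 1. Eliminates N1 stuck-at-1, N2 stuck-at-1, N3 stuck-at-1.
Only N4 stuck-at-1 is consistent with every test.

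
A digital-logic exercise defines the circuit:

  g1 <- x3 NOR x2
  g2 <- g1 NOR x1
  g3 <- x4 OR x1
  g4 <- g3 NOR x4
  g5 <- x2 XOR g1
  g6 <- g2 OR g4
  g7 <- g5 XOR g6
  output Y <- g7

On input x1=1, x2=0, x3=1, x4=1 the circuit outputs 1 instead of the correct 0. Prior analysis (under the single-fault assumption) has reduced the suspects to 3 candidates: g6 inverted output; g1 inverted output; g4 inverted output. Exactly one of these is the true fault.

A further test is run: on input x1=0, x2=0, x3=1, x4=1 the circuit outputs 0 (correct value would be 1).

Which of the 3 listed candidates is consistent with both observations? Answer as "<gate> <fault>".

g6 inverted output

Evaluate each candidate on input x1=0, x2=0, x3=1, x4=1:
  g6 inverted output: g1=0, g2=1, g3=1, g4=0, g5=0, g6=0 [inverted output], g7=0 → 0 — matches
  g1 inverted output: g1=1 [inverted output], g2=0, g3=1, g4=0, g5=1, g6=0, g7=1 → 1 — eliminated
  g4 inverted output: g1=0, g2=1, g3=1, g4=1 [inverted output], g5=0, g6=1, g7=1 → 1 — eliminated
Only g6 inverted output reproduces the observed 0.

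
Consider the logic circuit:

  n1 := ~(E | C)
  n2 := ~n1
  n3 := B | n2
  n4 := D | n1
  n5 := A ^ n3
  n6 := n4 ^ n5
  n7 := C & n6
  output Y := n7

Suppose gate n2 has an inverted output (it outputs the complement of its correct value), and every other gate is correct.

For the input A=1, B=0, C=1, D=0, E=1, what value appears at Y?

Propagate with n2 forced: n1=0, n2=0 [inverted output], n3=0, n4=0, n5=1, n6=1, n7=1.
So Y = 1. (Without the fault it would be 0.)

1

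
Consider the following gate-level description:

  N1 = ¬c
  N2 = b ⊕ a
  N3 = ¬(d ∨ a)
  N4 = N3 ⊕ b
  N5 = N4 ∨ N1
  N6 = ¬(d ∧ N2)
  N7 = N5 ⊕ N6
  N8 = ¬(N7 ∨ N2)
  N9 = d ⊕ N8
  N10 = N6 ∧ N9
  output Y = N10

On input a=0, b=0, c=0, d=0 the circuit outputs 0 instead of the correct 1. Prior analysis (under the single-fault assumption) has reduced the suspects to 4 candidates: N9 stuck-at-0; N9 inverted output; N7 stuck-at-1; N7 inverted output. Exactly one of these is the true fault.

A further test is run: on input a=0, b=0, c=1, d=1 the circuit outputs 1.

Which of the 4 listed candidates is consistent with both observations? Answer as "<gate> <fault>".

Evaluate each candidate on input a=0, b=0, c=1, d=1:
  N9 stuck-at-0: N1=0, N2=0, N3=0, N4=0, N5=0, N6=1, N7=1, N8=0, N9=0 [stuck-at-0], N10=0 → 0 — eliminated
  N9 inverted output: N1=0, N2=0, N3=0, N4=0, N5=0, N6=1, N7=1, N8=0, N9=0 [inverted output], N10=0 → 0 — eliminated
  N7 stuck-at-1: N1=0, N2=0, N3=0, N4=0, N5=0, N6=1, N7=1 [stuck-at-1], N8=0, N9=1, N10=1 → 1 — matches
  N7 inverted output: N1=0, N2=0, N3=0, N4=0, N5=0, N6=1, N7=0 [inverted output], N8=1, N9=0, N10=0 → 0 — eliminated
Only N7 stuck-at-1 reproduces the observed 1.

N7 stuck-at-1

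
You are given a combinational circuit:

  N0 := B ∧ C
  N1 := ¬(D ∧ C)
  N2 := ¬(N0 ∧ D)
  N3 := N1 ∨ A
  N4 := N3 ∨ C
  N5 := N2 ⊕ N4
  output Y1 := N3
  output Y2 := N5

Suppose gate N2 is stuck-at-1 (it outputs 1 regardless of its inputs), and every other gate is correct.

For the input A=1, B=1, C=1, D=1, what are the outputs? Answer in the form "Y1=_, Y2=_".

Propagate with N2 forced: N0=1, N1=0, N2=1 [stuck-at-1], N3=1, N4=1, N5=0.
So the outputs are Y1=1, Y2=0. (Without the fault they would be Y1=1, Y2=1.)

Y1=1, Y2=0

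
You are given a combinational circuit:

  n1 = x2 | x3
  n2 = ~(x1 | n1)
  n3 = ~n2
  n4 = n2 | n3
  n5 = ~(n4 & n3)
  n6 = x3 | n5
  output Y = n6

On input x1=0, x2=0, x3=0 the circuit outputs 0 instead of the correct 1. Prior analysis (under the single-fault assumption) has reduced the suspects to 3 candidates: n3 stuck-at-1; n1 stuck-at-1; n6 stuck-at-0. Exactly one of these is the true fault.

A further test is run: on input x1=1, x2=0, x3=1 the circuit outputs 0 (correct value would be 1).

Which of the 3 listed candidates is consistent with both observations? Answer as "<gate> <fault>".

n6 stuck-at-0

Evaluate each candidate on input x1=1, x2=0, x3=1:
  n3 stuck-at-1: n1=1, n2=0, n3=1 [stuck-at-1], n4=1, n5=0, n6=1 → 1 — eliminated
  n1 stuck-at-1: n1=1 [stuck-at-1], n2=0, n3=1, n4=1, n5=0, n6=1 → 1 — eliminated
  n6 stuck-at-0: n1=1, n2=0, n3=1, n4=1, n5=0, n6=0 [stuck-at-0] → 0 — matches
Only n6 stuck-at-0 reproduces the observed 0.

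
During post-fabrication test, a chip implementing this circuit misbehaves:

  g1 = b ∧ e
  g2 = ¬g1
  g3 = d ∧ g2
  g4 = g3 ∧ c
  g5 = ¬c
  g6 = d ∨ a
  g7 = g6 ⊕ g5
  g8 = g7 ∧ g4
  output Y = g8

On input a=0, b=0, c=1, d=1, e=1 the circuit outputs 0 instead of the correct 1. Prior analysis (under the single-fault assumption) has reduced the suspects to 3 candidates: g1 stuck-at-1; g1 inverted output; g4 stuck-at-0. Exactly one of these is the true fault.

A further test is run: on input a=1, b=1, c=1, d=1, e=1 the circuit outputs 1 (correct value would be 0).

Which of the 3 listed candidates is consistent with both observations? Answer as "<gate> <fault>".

Evaluate each candidate on input a=1, b=1, c=1, d=1, e=1:
  g1 stuck-at-1: g1=1 [stuck-at-1], g2=0, g3=0, g4=0, g5=0, g6=1, g7=1, g8=0 → 0 — eliminated
  g1 inverted output: g1=0 [inverted output], g2=1, g3=1, g4=1, g5=0, g6=1, g7=1, g8=1 → 1 — matches
  g4 stuck-at-0: g1=1, g2=0, g3=0, g4=0 [stuck-at-0], g5=0, g6=1, g7=1, g8=0 → 0 — eliminated
Only g1 inverted output reproduces the observed 1.

g1 inverted output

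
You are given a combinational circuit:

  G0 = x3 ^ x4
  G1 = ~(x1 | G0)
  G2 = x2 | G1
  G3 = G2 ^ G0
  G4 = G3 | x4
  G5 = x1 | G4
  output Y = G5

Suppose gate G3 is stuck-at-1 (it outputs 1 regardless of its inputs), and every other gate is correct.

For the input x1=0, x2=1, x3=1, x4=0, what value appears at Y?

1

Propagate with G3 forced: G0=1, G1=0, G2=1, G3=1 [stuck-at-1], G4=1, G5=1.
So Y = 1. (Without the fault it would be 0.)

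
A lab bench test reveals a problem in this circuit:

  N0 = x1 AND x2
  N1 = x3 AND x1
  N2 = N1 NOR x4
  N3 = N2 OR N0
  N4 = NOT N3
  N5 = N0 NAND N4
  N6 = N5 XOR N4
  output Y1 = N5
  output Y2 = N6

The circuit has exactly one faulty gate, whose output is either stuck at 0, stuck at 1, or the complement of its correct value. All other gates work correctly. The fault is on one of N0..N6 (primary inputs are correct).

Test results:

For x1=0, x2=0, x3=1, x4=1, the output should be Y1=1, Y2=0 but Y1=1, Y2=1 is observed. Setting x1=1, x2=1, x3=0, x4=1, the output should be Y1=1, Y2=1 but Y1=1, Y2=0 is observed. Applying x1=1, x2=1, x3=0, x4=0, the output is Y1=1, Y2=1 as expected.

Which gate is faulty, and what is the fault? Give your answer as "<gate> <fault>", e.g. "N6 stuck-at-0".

Fault-free values for test 1 (x1=0, x2=0, x3=1, x4=1): N0=0, N1=0, N2=0, N3=0, N4=1, N5=1, N6=0, giving Y1=1, Y2=0. Observed Y1=1, Y2=1.
Test 1: faults giving observed Y1=1, Y2=1 are {N0 stuck-at-1, N0 inverted output, N2 stuck-at-1, N2 inverted output, N3 stuck-at-1, N3 inverted output, N4 stuck-at-0, N4 inverted output, N6 stuck-at-1, N6 inverted output}.
Test 2 (x1=1, x2=1, x3=0, x4=1): fault-free N0=1, N1=0, N2=0, N3=1, N4=0, N5=1, N6=1 → Y1=1, Y2=1; observed Y1=1, Y2=0. Eliminates N0 stuck-at-1, N2 stuck-at-1, N2 inverted output, N3 stuck-at-1, N3 inverted output, N4 stuck-at-0, N4 inverted output, N6 stuck-at-1.
Test 3 (x1=1, x2=1, x3=0, x4=0): fault-free N0=1, N1=0, N2=1, N3=1, N4=0, N5=1, N6=1 → Y1=1, Y2=1; observed Y1=1, Y2=1. Eliminates N6 inverted output.
Only N0 inverted output is consistent with every test.

N0 inverted output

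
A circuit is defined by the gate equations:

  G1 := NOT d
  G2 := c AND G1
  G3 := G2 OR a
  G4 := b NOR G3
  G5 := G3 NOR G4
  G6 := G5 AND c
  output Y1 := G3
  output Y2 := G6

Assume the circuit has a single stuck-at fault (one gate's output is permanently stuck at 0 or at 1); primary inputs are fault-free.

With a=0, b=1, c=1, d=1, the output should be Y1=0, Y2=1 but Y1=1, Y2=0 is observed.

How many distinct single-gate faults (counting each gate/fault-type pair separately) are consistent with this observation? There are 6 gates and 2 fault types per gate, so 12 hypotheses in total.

3

Fault-free: G1=0, G2=0, G3=0, G4=0, G5=1, G6=1 → Y1=0, Y2=1. Observed Y1=1, Y2=0.
  G1 stuck-at-0: output Y1=0, Y2=1 ✗
  G1 stuck-at-1: output Y1=1, Y2=0 ✓
  G2 stuck-at-0: output Y1=0, Y2=1 ✗
  G2 stuck-at-1: output Y1=1, Y2=0 ✓
  G3 stuck-at-0: output Y1=0, Y2=1 ✗
  G3 stuck-at-1: output Y1=1, Y2=0 ✓
  G4 stuck-at-0: output Y1=0, Y2=1 ✗
  G4 stuck-at-1: output Y1=0, Y2=0 ✗
  G5 stuck-at-0: output Y1=0, Y2=0 ✗
  G5 stuck-at-1: output Y1=0, Y2=1 ✗
  G6 stuck-at-0: output Y1=0, Y2=0 ✗
  G6 stuck-at-1: output Y1=0, Y2=1 ✗
Consistent faults: {G1 stuck-at-1, G2 stuck-at-1, G3 stuck-at-1} — 3 in all.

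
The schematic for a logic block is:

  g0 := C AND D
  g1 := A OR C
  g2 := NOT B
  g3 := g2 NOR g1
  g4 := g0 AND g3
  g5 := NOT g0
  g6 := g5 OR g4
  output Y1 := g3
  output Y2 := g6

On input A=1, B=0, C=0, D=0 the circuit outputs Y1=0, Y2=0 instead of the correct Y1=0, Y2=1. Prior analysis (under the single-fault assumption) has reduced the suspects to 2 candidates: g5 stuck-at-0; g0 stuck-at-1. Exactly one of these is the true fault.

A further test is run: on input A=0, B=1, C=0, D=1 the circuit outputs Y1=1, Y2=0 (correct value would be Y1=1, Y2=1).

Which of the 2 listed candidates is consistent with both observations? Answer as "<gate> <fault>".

Evaluate each candidate on input A=0, B=1, C=0, D=1:
  g5 stuck-at-0: g0=0, g1=0, g2=0, g3=1, g4=0, g5=0 [stuck-at-0], g6=0 → Y1=1, Y2=0 — matches
  g0 stuck-at-1: g0=1 [stuck-at-1], g1=0, g2=0, g3=1, g4=1, g5=0, g6=1 → Y1=1, Y2=1 — eliminated
Only g5 stuck-at-0 reproduces the observed Y1=1, Y2=0.

g5 stuck-at-0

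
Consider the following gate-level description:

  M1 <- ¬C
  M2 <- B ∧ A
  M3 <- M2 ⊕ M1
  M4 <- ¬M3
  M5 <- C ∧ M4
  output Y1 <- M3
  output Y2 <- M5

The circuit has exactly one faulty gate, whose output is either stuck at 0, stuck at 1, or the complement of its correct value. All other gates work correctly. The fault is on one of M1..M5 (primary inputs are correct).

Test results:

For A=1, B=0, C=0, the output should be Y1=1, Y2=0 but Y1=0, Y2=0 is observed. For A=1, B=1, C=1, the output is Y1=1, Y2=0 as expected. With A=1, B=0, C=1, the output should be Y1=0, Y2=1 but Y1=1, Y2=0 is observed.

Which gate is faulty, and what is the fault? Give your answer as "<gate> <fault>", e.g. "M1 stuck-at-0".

Fault-free values for test 1 (A=1, B=0, C=0): M1=1, M2=0, M3=1, M4=0, M5=0, giving Y1=1, Y2=0. Observed Y1=0, Y2=0.
Test 1: faults giving observed Y1=0, Y2=0 are {M1 stuck-at-0, M1 inverted output, M2 stuck-at-1, M2 inverted output, M3 stuck-at-0, M3 inverted output}.
Test 2 (A=1, B=1, C=1): fault-free M1=0, M2=1, M3=1, M4=0, M5=0 → Y1=1, Y2=0; observed Y1=1, Y2=0. Eliminates M1 inverted output, M2 inverted output, M3 stuck-at-0, M3 inverted output.
Test 3 (A=1, B=0, C=1): fault-free M1=0, M2=0, M3=0, M4=1, M5=1 → Y1=0, Y2=1; observed Y1=1, Y2=0. Eliminates M1 stuck-at-0.
Only M2 stuck-at-1 is consistent with every test.

M2 stuck-at-1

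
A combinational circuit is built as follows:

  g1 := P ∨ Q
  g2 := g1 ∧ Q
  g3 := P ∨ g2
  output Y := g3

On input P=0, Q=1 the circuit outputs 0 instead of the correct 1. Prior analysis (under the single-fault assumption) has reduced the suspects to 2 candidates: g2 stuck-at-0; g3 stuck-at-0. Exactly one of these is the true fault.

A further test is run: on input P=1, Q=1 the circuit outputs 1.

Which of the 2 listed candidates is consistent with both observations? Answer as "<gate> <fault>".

g2 stuck-at-0

Evaluate each candidate on input P=1, Q=1:
  g2 stuck-at-0: g1=1, g2=0 [stuck-at-0], g3=1 → 1 — matches
  g3 stuck-at-0: g1=1, g2=1, g3=0 [stuck-at-0] → 0 — eliminated
Only g2 stuck-at-0 reproduces the observed 1.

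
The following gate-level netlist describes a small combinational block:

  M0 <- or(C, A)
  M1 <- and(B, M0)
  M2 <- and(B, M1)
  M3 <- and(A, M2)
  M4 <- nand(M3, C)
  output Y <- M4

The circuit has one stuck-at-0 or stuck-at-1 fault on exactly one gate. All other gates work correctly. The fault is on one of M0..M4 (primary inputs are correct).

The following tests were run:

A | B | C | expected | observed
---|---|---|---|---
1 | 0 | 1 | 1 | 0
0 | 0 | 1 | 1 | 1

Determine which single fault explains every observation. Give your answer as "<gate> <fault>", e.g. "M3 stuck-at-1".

M2 stuck-at-1

Fault-free values for test 1 (A=1, B=0, C=1): M0=1, M1=0, M2=0, M3=0, M4=1, giving Y=1. Observed 0.
Test 1: faults giving observed 0 are {M2 stuck-at-1, M3 stuck-at-1, M4 stuck-at-0}.
Test 2 (A=0, B=0, C=1): fault-free M0=1, M1=0, M2=0, M3=0, M4=1 → 1; observed 1. Eliminates M3 stuck-at-1, M4 stuck-at-0.
Only M2 stuck-at-1 is consistent with every test.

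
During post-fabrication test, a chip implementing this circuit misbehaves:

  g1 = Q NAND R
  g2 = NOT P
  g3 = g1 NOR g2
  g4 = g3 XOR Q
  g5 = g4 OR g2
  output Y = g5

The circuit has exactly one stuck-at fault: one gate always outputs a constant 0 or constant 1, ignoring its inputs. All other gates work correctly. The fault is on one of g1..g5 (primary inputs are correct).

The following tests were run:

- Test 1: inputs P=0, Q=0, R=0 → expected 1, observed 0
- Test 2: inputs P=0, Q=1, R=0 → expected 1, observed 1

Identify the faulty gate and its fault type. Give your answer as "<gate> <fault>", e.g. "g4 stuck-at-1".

Fault-free values for test 1 (P=0, Q=0, R=0): g1=1, g2=1, g3=0, g4=0, g5=1, giving Y=1. Observed 0.
Test 1: faults giving observed 0 are {g2 stuck-at-0, g5 stuck-at-0}.
Test 2 (P=0, Q=1, R=0): fault-free g1=1, g2=1, g3=0, g4=1, g5=1 → 1; observed 1. Eliminates g5 stuck-at-0.
Only g2 stuck-at-0 is consistent with every test.

g2 stuck-at-0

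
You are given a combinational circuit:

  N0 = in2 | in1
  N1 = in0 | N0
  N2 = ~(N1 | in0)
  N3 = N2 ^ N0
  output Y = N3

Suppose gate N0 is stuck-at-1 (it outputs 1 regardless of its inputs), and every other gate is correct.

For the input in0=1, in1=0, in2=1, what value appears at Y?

Propagate with N0 forced: N0=1 [stuck-at-1], N1=1, N2=0, N3=1.
So Y = 1. (Same as the fault-free value — the fault is masked on this input.)

1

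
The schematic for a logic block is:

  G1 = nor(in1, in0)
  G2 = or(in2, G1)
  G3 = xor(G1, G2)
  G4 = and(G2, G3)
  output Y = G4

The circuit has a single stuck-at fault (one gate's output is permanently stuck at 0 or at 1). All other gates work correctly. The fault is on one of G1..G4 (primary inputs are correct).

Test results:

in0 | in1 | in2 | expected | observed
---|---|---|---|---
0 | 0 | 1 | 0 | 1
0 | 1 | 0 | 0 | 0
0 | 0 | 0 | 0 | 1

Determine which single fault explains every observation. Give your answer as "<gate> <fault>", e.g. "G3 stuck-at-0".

Fault-free values for test 1 (in0=0, in1=0, in2=1): G1=1, G2=1, G3=0, G4=0, giving Y=0. Observed 1.
Test 1: faults giving observed 1 are {G1 stuck-at-0, G3 stuck-at-1, G4 stuck-at-1}.
Test 2 (in0=0, in1=1, in2=0): fault-free G1=0, G2=0, G3=0, G4=0 → 0; observed 0. Eliminates G4 stuck-at-1.
Test 3 (in0=0, in1=0, in2=0): fault-free G1=1, G2=1, G3=0, G4=0 → 0; observed 1. Eliminates G1 stuck-at-0.
Only G3 stuck-at-1 is consistent with every test.

G3 stuck-at-1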